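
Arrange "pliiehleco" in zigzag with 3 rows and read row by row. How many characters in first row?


Zigzag "pliiehleco" into 3 rows:
Placing characters:
  'p' => row 0
  'l' => row 1
  'i' => row 2
  'i' => row 1
  'e' => row 0
  'h' => row 1
  'l' => row 2
  'e' => row 1
  'c' => row 0
  'o' => row 1
Rows:
  Row 0: "pec"
  Row 1: "liheo"
  Row 2: "il"
First row length: 3

3


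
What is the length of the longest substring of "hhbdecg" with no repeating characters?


Input: "hhbdecg"
Sliding window (track last position of each char):
  Position 0 ('h'): window [0,0] length 1 -- new best
  Position 1 ('h'): repeat (last at 0), move window start to 1
  Position 1 ('h'): window [1,1] length 1
  Position 2 ('b'): window [1,2] length 2 -- new best
  Position 3 ('d'): window [1,3] length 3 -- new best
  Position 4 ('e'): window [1,4] length 4 -- new best
  Position 5 ('c'): window [1,5] length 5 -- new best
  Position 6 ('g'): window [1,6] length 6 -- new best
Longest substring with no repeats: "hbdecg" with length 6

6


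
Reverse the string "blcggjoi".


Input: blcggjoi
Reading characters right to left:
  Position 7: 'i'
  Position 6: 'o'
  Position 5: 'j'
  Position 4: 'g'
  Position 3: 'g'
  Position 2: 'c'
  Position 1: 'l'
  Position 0: 'b'
Reversed: iojggclb

iojggclb


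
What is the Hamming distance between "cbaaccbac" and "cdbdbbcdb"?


Comparing "cbaaccbac" and "cdbdbbcdb" position by position:
  Position 0: 'c' vs 'c' => same
  Position 1: 'b' vs 'd' => differ
  Position 2: 'a' vs 'b' => differ
  Position 3: 'a' vs 'd' => differ
  Position 4: 'c' vs 'b' => differ
  Position 5: 'c' vs 'b' => differ
  Position 6: 'b' vs 'c' => differ
  Position 7: 'a' vs 'd' => differ
  Position 8: 'c' vs 'b' => differ
Total differences (Hamming distance): 8

8


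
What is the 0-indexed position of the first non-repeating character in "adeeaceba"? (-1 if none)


Input: adeeaceba
Character frequencies:
  'a': 3
  'b': 1
  'c': 1
  'd': 1
  'e': 3
Scanning left to right for freq == 1:
  Position 0 ('a'): freq=3, skip
  Position 1 ('d'): unique! => answer = 1

1


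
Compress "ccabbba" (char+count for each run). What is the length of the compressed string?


Input: ccabbba
Runs:
  'c' x 2 => "c2"
  'a' x 1 => "a1"
  'b' x 3 => "b3"
  'a' x 1 => "a1"
Compressed: "c2a1b3a1"
Compressed length: 8

8


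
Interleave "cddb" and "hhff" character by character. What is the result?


Interleaving "cddb" and "hhff":
  Position 0: 'c' from first, 'h' from second => "ch"
  Position 1: 'd' from first, 'h' from second => "dh"
  Position 2: 'd' from first, 'f' from second => "df"
  Position 3: 'b' from first, 'f' from second => "bf"
Result: chdhdfbf

chdhdfbf


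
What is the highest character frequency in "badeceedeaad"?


Input: badeceedeaad
Character counts:
  'a': 3
  'b': 1
  'c': 1
  'd': 3
  'e': 4
Maximum frequency: 4

4


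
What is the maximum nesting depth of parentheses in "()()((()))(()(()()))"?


Input: "()()((()))(()(()()))"
Tracking depth:
  Position 0 '(': depth becomes 1
  Position 1 ')': depth becomes 0
  Position 2 '(': depth becomes 1
  Position 3 ')': depth becomes 0
  Position 4 '(': depth becomes 1
  Position 5 '(': depth becomes 2
  Position 6 '(': depth becomes 3
  Position 7 ')': depth becomes 2
  Position 8 ')': depth becomes 1
  Position 9 ')': depth becomes 0
  Position 10 '(': depth becomes 1
  Position 11 '(': depth becomes 2
  Position 12 ')': depth becomes 1
  Position 13 '(': depth becomes 2
  Position 14 '(': depth becomes 3
  Position 15 ')': depth becomes 2
  Position 16 '(': depth becomes 3
  Position 17 ')': depth becomes 2
  Position 18 ')': depth becomes 1
  Position 19 ')': depth becomes 0
Maximum depth reached: 3

3


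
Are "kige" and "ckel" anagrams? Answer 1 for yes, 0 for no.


Strings: "kige", "ckel"
Sorted first:  egik
Sorted second: cekl
Differ at position 0: 'e' vs 'c' => not anagrams

0


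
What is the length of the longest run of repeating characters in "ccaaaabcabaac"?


Input: "ccaaaabcabaac"
Scanning for longest run:
  Position 1 ('c'): continues run of 'c', length=2
  Position 2 ('a'): new char, reset run to 1
  Position 3 ('a'): continues run of 'a', length=2
  Position 4 ('a'): continues run of 'a', length=3
  Position 5 ('a'): continues run of 'a', length=4
  Position 6 ('b'): new char, reset run to 1
  Position 7 ('c'): new char, reset run to 1
  Position 8 ('a'): new char, reset run to 1
  Position 9 ('b'): new char, reset run to 1
  Position 10 ('a'): new char, reset run to 1
  Position 11 ('a'): continues run of 'a', length=2
  Position 12 ('c'): new char, reset run to 1
Longest run: 'a' with length 4

4


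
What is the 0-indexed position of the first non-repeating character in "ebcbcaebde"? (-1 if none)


Input: ebcbcaebde
Character frequencies:
  'a': 1
  'b': 3
  'c': 2
  'd': 1
  'e': 3
Scanning left to right for freq == 1:
  Position 0 ('e'): freq=3, skip
  Position 1 ('b'): freq=3, skip
  Position 2 ('c'): freq=2, skip
  Position 3 ('b'): freq=3, skip
  Position 4 ('c'): freq=2, skip
  Position 5 ('a'): unique! => answer = 5

5


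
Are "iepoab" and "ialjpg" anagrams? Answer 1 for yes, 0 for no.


Strings: "iepoab", "ialjpg"
Sorted first:  abeiop
Sorted second: agijlp
Differ at position 1: 'b' vs 'g' => not anagrams

0


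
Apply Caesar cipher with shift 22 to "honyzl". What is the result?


Caesar cipher: shift "honyzl" by 22
  'h' (pos 7) + 22 = pos 3 = 'd'
  'o' (pos 14) + 22 = pos 10 = 'k'
  'n' (pos 13) + 22 = pos 9 = 'j'
  'y' (pos 24) + 22 = pos 20 = 'u'
  'z' (pos 25) + 22 = pos 21 = 'v'
  'l' (pos 11) + 22 = pos 7 = 'h'
Result: dkjuvh

dkjuvh


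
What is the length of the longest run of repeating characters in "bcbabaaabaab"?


Input: "bcbabaaabaab"
Scanning for longest run:
  Position 1 ('c'): new char, reset run to 1
  Position 2 ('b'): new char, reset run to 1
  Position 3 ('a'): new char, reset run to 1
  Position 4 ('b'): new char, reset run to 1
  Position 5 ('a'): new char, reset run to 1
  Position 6 ('a'): continues run of 'a', length=2
  Position 7 ('a'): continues run of 'a', length=3
  Position 8 ('b'): new char, reset run to 1
  Position 9 ('a'): new char, reset run to 1
  Position 10 ('a'): continues run of 'a', length=2
  Position 11 ('b'): new char, reset run to 1
Longest run: 'a' with length 3

3


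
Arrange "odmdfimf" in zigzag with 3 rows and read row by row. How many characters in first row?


Zigzag "odmdfimf" into 3 rows:
Placing characters:
  'o' => row 0
  'd' => row 1
  'm' => row 2
  'd' => row 1
  'f' => row 0
  'i' => row 1
  'm' => row 2
  'f' => row 1
Rows:
  Row 0: "of"
  Row 1: "ddif"
  Row 2: "mm"
First row length: 2

2


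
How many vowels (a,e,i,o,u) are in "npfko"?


Input: npfko
Checking each character:
  'n' at position 0: consonant
  'p' at position 1: consonant
  'f' at position 2: consonant
  'k' at position 3: consonant
  'o' at position 4: vowel (running total: 1)
Total vowels: 1

1


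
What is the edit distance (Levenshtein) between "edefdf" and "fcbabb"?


Computing edit distance: "edefdf" -> "fcbabb"
DP table:
           f    c    b    a    b    b
      0    1    2    3    4    5    6
  e   1    1    2    3    4    5    6
  d   2    2    2    3    4    5    6
  e   3    3    3    3    4    5    6
  f   4    3    4    4    4    5    6
  d   5    4    4    5    5    5    6
  f   6    5    5    5    6    6    6
Edit distance = dp[6][6] = 6

6


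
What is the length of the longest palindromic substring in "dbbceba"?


Input: "dbbceba"
Checking substrings for palindromes:
  [1:3] "bb" (len 2) => palindrome
Longest palindromic substring: "bb" with length 2

2


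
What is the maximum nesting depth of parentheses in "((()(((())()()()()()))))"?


Input: "((()(((())()()()()()))))"
Tracking depth:
  Position 0 '(': depth becomes 1
  Position 1 '(': depth becomes 2
  Position 2 '(': depth becomes 3
  Position 3 ')': depth becomes 2
  Position 4 '(': depth becomes 3
  Position 5 '(': depth becomes 4
  Position 6 '(': depth becomes 5
  Position 7 '(': depth becomes 6
  Position 8 ')': depth becomes 5
  Position 9 ')': depth becomes 4
  Position 10 '(': depth becomes 5
  Position 11 ')': depth becomes 4
  Position 12 '(': depth becomes 5
  Position 13 ')': depth becomes 4
  Position 14 '(': depth becomes 5
  Position 15 ')': depth becomes 4
  Position 16 '(': depth becomes 5
  Position 17 ')': depth becomes 4
  Position 18 '(': depth becomes 5
  Position 19 ')': depth becomes 4
  Position 20 ')': depth becomes 3
  Position 21 ')': depth becomes 2
  Position 22 ')': depth becomes 1
  Position 23 ')': depth becomes 0
Maximum depth reached: 6

6


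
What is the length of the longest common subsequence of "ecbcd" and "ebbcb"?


LCS of "ecbcd" and "ebbcb"
DP table:
           e    b    b    c    b
      0    0    0    0    0    0
  e   0    1    1    1    1    1
  c   0    1    1    1    2    2
  b   0    1    2    2    2    3
  c   0    1    2    2    3    3
  d   0    1    2    2    3    3
LCS length = dp[5][5] = 3

3


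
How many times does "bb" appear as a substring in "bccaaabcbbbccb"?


Searching for "bb" in "bccaaabcbbbccb"
Scanning each position:
  Position 0: "bc" => no
  Position 1: "cc" => no
  Position 2: "ca" => no
  Position 3: "aa" => no
  Position 4: "aa" => no
  Position 5: "ab" => no
  Position 6: "bc" => no
  Position 7: "cb" => no
  Position 8: "bb" => MATCH
  Position 9: "bb" => MATCH
  Position 10: "bc" => no
  Position 11: "cc" => no
  Position 12: "cb" => no
Total occurrences: 2

2


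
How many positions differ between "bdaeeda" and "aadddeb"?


Comparing "bdaeeda" and "aadddeb" position by position:
  Position 0: 'b' vs 'a' => DIFFER
  Position 1: 'd' vs 'a' => DIFFER
  Position 2: 'a' vs 'd' => DIFFER
  Position 3: 'e' vs 'd' => DIFFER
  Position 4: 'e' vs 'd' => DIFFER
  Position 5: 'd' vs 'e' => DIFFER
  Position 6: 'a' vs 'b' => DIFFER
Positions that differ: 7

7


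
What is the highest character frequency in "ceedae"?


Input: ceedae
Character counts:
  'a': 1
  'c': 1
  'd': 1
  'e': 3
Maximum frequency: 3

3


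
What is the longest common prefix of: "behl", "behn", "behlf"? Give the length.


Words: behl, behn, behlf
  Position 0: all 'b' => match
  Position 1: all 'e' => match
  Position 2: all 'h' => match
  Position 3: ('l', 'n', 'l') => mismatch, stop
LCP = "beh" (length 3)

3


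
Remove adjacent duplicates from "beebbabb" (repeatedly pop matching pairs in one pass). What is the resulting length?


Input: beebbabb
Stack-based adjacent duplicate removal:
  Read 'b': push. Stack: b
  Read 'e': push. Stack: be
  Read 'e': matches stack top 'e' => pop. Stack: b
  Read 'b': matches stack top 'b' => pop. Stack: (empty)
  Read 'b': push. Stack: b
  Read 'a': push. Stack: ba
  Read 'b': push. Stack: bab
  Read 'b': matches stack top 'b' => pop. Stack: ba
Final stack: "ba" (length 2)

2


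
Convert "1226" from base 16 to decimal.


Input: "1226" in base 16
Positional expansion:
  Digit '1' (value 1) x 16^3 = 4096
  Digit '2' (value 2) x 16^2 = 512
  Digit '2' (value 2) x 16^1 = 32
  Digit '6' (value 6) x 16^0 = 6
Sum = 4646

4646


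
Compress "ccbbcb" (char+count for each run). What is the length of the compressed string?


Input: ccbbcb
Runs:
  'c' x 2 => "c2"
  'b' x 2 => "b2"
  'c' x 1 => "c1"
  'b' x 1 => "b1"
Compressed: "c2b2c1b1"
Compressed length: 8

8


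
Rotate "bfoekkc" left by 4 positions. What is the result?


Input: "bfoekkc", rotate left by 4
First 4 characters: "bfoe"
Remaining characters: "kkc"
Concatenate remaining + first: "kkc" + "bfoe" = "kkcbfoe"

kkcbfoe


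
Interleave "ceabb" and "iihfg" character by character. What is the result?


Interleaving "ceabb" and "iihfg":
  Position 0: 'c' from first, 'i' from second => "ci"
  Position 1: 'e' from first, 'i' from second => "ei"
  Position 2: 'a' from first, 'h' from second => "ah"
  Position 3: 'b' from first, 'f' from second => "bf"
  Position 4: 'b' from first, 'g' from second => "bg"
Result: cieiahbfbg

cieiahbfbg


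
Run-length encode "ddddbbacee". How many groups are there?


Input: ddddbbacee
Scanning for consecutive runs:
  Group 1: 'd' x 4 (positions 0-3)
  Group 2: 'b' x 2 (positions 4-5)
  Group 3: 'a' x 1 (positions 6-6)
  Group 4: 'c' x 1 (positions 7-7)
  Group 5: 'e' x 2 (positions 8-9)
Total groups: 5

5


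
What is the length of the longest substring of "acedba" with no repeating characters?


Input: "acedba"
Sliding window (track last position of each char):
  Position 0 ('a'): window [0,0] length 1 -- new best
  Position 1 ('c'): window [0,1] length 2 -- new best
  Position 2 ('e'): window [0,2] length 3 -- new best
  Position 3 ('d'): window [0,3] length 4 -- new best
  Position 4 ('b'): window [0,4] length 5 -- new best
  Position 5 ('a'): repeat (last at 0), move window start to 1
  Position 5 ('a'): window [1,5] length 5
Longest substring with no repeats: "acedb" with length 5

5


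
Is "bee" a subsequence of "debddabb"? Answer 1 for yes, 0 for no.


Check if "bee" is a subsequence of "debddabb"
Greedy scan:
  Position 0 ('d'): no match needed
  Position 1 ('e'): no match needed
  Position 2 ('b'): matches sub[0] = 'b'
  Position 3 ('d'): no match needed
  Position 4 ('d'): no match needed
  Position 5 ('a'): no match needed
  Position 6 ('b'): no match needed
  Position 7 ('b'): no match needed
Only matched 1/3 characters => not a subsequence

0


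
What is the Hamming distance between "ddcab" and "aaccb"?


Comparing "ddcab" and "aaccb" position by position:
  Position 0: 'd' vs 'a' => differ
  Position 1: 'd' vs 'a' => differ
  Position 2: 'c' vs 'c' => same
  Position 3: 'a' vs 'c' => differ
  Position 4: 'b' vs 'b' => same
Total differences (Hamming distance): 3

3


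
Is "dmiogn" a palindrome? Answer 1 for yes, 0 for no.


Input: dmiogn
Reversed: ngoimd
  Compare pos 0 ('d') with pos 5 ('n'): MISMATCH
  Compare pos 1 ('m') with pos 4 ('g'): MISMATCH
  Compare pos 2 ('i') with pos 3 ('o'): MISMATCH
Result: not a palindrome

0


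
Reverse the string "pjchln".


Input: pjchln
Reading characters right to left:
  Position 5: 'n'
  Position 4: 'l'
  Position 3: 'h'
  Position 2: 'c'
  Position 1: 'j'
  Position 0: 'p'
Reversed: nlhcjp

nlhcjp


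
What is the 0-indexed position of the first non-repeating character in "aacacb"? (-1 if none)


Input: aacacb
Character frequencies:
  'a': 3
  'b': 1
  'c': 2
Scanning left to right for freq == 1:
  Position 0 ('a'): freq=3, skip
  Position 1 ('a'): freq=3, skip
  Position 2 ('c'): freq=2, skip
  Position 3 ('a'): freq=3, skip
  Position 4 ('c'): freq=2, skip
  Position 5 ('b'): unique! => answer = 5

5


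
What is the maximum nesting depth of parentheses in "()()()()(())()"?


Input: "()()()()(())()"
Tracking depth:
  Position 0 '(': depth becomes 1
  Position 1 ')': depth becomes 0
  Position 2 '(': depth becomes 1
  Position 3 ')': depth becomes 0
  Position 4 '(': depth becomes 1
  Position 5 ')': depth becomes 0
  Position 6 '(': depth becomes 1
  Position 7 ')': depth becomes 0
  Position 8 '(': depth becomes 1
  Position 9 '(': depth becomes 2
  Position 10 ')': depth becomes 1
  Position 11 ')': depth becomes 0
  Position 12 '(': depth becomes 1
  Position 13 ')': depth becomes 0
Maximum depth reached: 2

2


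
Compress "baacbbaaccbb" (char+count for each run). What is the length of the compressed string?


Input: baacbbaaccbb
Runs:
  'b' x 1 => "b1"
  'a' x 2 => "a2"
  'c' x 1 => "c1"
  'b' x 2 => "b2"
  'a' x 2 => "a2"
  'c' x 2 => "c2"
  'b' x 2 => "b2"
Compressed: "b1a2c1b2a2c2b2"
Compressed length: 14

14


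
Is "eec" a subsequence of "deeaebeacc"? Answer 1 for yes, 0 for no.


Check if "eec" is a subsequence of "deeaebeacc"
Greedy scan:
  Position 0 ('d'): no match needed
  Position 1 ('e'): matches sub[0] = 'e'
  Position 2 ('e'): matches sub[1] = 'e'
  Position 3 ('a'): no match needed
  Position 4 ('e'): no match needed
  Position 5 ('b'): no match needed
  Position 6 ('e'): no match needed
  Position 7 ('a'): no match needed
  Position 8 ('c'): matches sub[2] = 'c'
  Position 9 ('c'): no match needed
All 3 characters matched => is a subsequence

1


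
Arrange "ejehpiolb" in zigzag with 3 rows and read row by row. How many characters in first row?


Zigzag "ejehpiolb" into 3 rows:
Placing characters:
  'e' => row 0
  'j' => row 1
  'e' => row 2
  'h' => row 1
  'p' => row 0
  'i' => row 1
  'o' => row 2
  'l' => row 1
  'b' => row 0
Rows:
  Row 0: "epb"
  Row 1: "jhil"
  Row 2: "eo"
First row length: 3

3


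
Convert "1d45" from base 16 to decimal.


Input: "1d45" in base 16
Positional expansion:
  Digit '1' (value 1) x 16^3 = 4096
  Digit 'd' (value 13) x 16^2 = 3328
  Digit '4' (value 4) x 16^1 = 64
  Digit '5' (value 5) x 16^0 = 5
Sum = 7493

7493


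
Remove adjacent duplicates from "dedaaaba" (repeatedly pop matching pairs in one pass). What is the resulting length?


Input: dedaaaba
Stack-based adjacent duplicate removal:
  Read 'd': push. Stack: d
  Read 'e': push. Stack: de
  Read 'd': push. Stack: ded
  Read 'a': push. Stack: deda
  Read 'a': matches stack top 'a' => pop. Stack: ded
  Read 'a': push. Stack: deda
  Read 'b': push. Stack: dedab
  Read 'a': push. Stack: dedaba
Final stack: "dedaba" (length 6)

6


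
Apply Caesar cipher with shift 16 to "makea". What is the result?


Caesar cipher: shift "makea" by 16
  'm' (pos 12) + 16 = pos 2 = 'c'
  'a' (pos 0) + 16 = pos 16 = 'q'
  'k' (pos 10) + 16 = pos 0 = 'a'
  'e' (pos 4) + 16 = pos 20 = 'u'
  'a' (pos 0) + 16 = pos 16 = 'q'
Result: cqauq

cqauq


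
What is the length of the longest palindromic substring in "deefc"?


Input: "deefc"
Checking substrings for palindromes:
  [1:3] "ee" (len 2) => palindrome
Longest palindromic substring: "ee" with length 2

2


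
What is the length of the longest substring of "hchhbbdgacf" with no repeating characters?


Input: "hchhbbdgacf"
Sliding window (track last position of each char):
  Position 0 ('h'): window [0,0] length 1 -- new best
  Position 1 ('c'): window [0,1] length 2 -- new best
  Position 2 ('h'): repeat (last at 0), move window start to 1
  Position 2 ('h'): window [1,2] length 2
  Position 3 ('h'): repeat (last at 2), move window start to 3
  Position 3 ('h'): window [3,3] length 1
  Position 4 ('b'): window [3,4] length 2
  Position 5 ('b'): repeat (last at 4), move window start to 5
  Position 5 ('b'): window [5,5] length 1
  Position 6 ('d'): window [5,6] length 2
  Position 7 ('g'): window [5,7] length 3 -- new best
  Position 8 ('a'): window [5,8] length 4 -- new best
  Position 9 ('c'): window [5,9] length 5 -- new best
  Position 10 ('f'): window [5,10] length 6 -- new best
Longest substring with no repeats: "bdgacf" with length 6

6


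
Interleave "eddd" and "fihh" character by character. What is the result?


Interleaving "eddd" and "fihh":
  Position 0: 'e' from first, 'f' from second => "ef"
  Position 1: 'd' from first, 'i' from second => "di"
  Position 2: 'd' from first, 'h' from second => "dh"
  Position 3: 'd' from first, 'h' from second => "dh"
Result: efdidhdh

efdidhdh


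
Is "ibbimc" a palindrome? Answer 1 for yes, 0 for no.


Input: ibbimc
Reversed: cmibbi
  Compare pos 0 ('i') with pos 5 ('c'): MISMATCH
  Compare pos 1 ('b') with pos 4 ('m'): MISMATCH
  Compare pos 2 ('b') with pos 3 ('i'): MISMATCH
Result: not a palindrome

0


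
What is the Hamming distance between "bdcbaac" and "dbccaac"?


Comparing "bdcbaac" and "dbccaac" position by position:
  Position 0: 'b' vs 'd' => differ
  Position 1: 'd' vs 'b' => differ
  Position 2: 'c' vs 'c' => same
  Position 3: 'b' vs 'c' => differ
  Position 4: 'a' vs 'a' => same
  Position 5: 'a' vs 'a' => same
  Position 6: 'c' vs 'c' => same
Total differences (Hamming distance): 3

3


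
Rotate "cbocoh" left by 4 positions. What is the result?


Input: "cbocoh", rotate left by 4
First 4 characters: "cboc"
Remaining characters: "oh"
Concatenate remaining + first: "oh" + "cboc" = "ohcboc"

ohcboc


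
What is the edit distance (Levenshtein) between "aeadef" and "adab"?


Computing edit distance: "aeadef" -> "adab"
DP table:
           a    d    a    b
      0    1    2    3    4
  a   1    0    1    2    3
  e   2    1    1    2    3
  a   3    2    2    1    2
  d   4    3    2    2    2
  e   5    4    3    3    3
  f   6    5    4    4    4
Edit distance = dp[6][4] = 4

4


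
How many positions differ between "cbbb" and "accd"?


Comparing "cbbb" and "accd" position by position:
  Position 0: 'c' vs 'a' => DIFFER
  Position 1: 'b' vs 'c' => DIFFER
  Position 2: 'b' vs 'c' => DIFFER
  Position 3: 'b' vs 'd' => DIFFER
Positions that differ: 4

4


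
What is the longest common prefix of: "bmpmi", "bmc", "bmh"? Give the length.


Words: bmpmi, bmc, bmh
  Position 0: all 'b' => match
  Position 1: all 'm' => match
  Position 2: ('p', 'c', 'h') => mismatch, stop
LCP = "bm" (length 2)

2


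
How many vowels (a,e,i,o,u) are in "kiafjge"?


Input: kiafjge
Checking each character:
  'k' at position 0: consonant
  'i' at position 1: vowel (running total: 1)
  'a' at position 2: vowel (running total: 2)
  'f' at position 3: consonant
  'j' at position 4: consonant
  'g' at position 5: consonant
  'e' at position 6: vowel (running total: 3)
Total vowels: 3

3


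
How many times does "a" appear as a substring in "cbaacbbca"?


Searching for "a" in "cbaacbbca"
Scanning each position:
  Position 0: "c" => no
  Position 1: "b" => no
  Position 2: "a" => MATCH
  Position 3: "a" => MATCH
  Position 4: "c" => no
  Position 5: "b" => no
  Position 6: "b" => no
  Position 7: "c" => no
  Position 8: "a" => MATCH
Total occurrences: 3

3


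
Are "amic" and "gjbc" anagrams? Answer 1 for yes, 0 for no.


Strings: "amic", "gjbc"
Sorted first:  acim
Sorted second: bcgj
Differ at position 0: 'a' vs 'b' => not anagrams

0


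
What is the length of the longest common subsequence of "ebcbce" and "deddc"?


LCS of "ebcbce" and "deddc"
DP table:
           d    e    d    d    c
      0    0    0    0    0    0
  e   0    0    1    1    1    1
  b   0    0    1    1    1    1
  c   0    0    1    1    1    2
  b   0    0    1    1    1    2
  c   0    0    1    1    1    2
  e   0    0    1    1    1    2
LCS length = dp[6][5] = 2

2


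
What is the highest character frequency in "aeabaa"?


Input: aeabaa
Character counts:
  'a': 4
  'b': 1
  'e': 1
Maximum frequency: 4

4


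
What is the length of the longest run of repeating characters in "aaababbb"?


Input: "aaababbb"
Scanning for longest run:
  Position 1 ('a'): continues run of 'a', length=2
  Position 2 ('a'): continues run of 'a', length=3
  Position 3 ('b'): new char, reset run to 1
  Position 4 ('a'): new char, reset run to 1
  Position 5 ('b'): new char, reset run to 1
  Position 6 ('b'): continues run of 'b', length=2
  Position 7 ('b'): continues run of 'b', length=3
Longest run: 'a' with length 3

3


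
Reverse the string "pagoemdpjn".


Input: pagoemdpjn
Reading characters right to left:
  Position 9: 'n'
  Position 8: 'j'
  Position 7: 'p'
  Position 6: 'd'
  Position 5: 'm'
  Position 4: 'e'
  Position 3: 'o'
  Position 2: 'g'
  Position 1: 'a'
  Position 0: 'p'
Reversed: njpdmeogap

njpdmeogap


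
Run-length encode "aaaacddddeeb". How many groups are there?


Input: aaaacddddeeb
Scanning for consecutive runs:
  Group 1: 'a' x 4 (positions 0-3)
  Group 2: 'c' x 1 (positions 4-4)
  Group 3: 'd' x 4 (positions 5-8)
  Group 4: 'e' x 2 (positions 9-10)
  Group 5: 'b' x 1 (positions 11-11)
Total groups: 5

5


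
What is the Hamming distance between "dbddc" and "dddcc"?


Comparing "dbddc" and "dddcc" position by position:
  Position 0: 'd' vs 'd' => same
  Position 1: 'b' vs 'd' => differ
  Position 2: 'd' vs 'd' => same
  Position 3: 'd' vs 'c' => differ
  Position 4: 'c' vs 'c' => same
Total differences (Hamming distance): 2

2


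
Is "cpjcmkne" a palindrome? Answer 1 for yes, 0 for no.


Input: cpjcmkne
Reversed: enkmcjpc
  Compare pos 0 ('c') with pos 7 ('e'): MISMATCH
  Compare pos 1 ('p') with pos 6 ('n'): MISMATCH
  Compare pos 2 ('j') with pos 5 ('k'): MISMATCH
  Compare pos 3 ('c') with pos 4 ('m'): MISMATCH
Result: not a palindrome

0


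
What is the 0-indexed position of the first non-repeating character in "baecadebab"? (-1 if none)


Input: baecadebab
Character frequencies:
  'a': 3
  'b': 3
  'c': 1
  'd': 1
  'e': 2
Scanning left to right for freq == 1:
  Position 0 ('b'): freq=3, skip
  Position 1 ('a'): freq=3, skip
  Position 2 ('e'): freq=2, skip
  Position 3 ('c'): unique! => answer = 3

3


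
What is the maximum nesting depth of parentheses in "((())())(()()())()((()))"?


Input: "((())())(()()())()((()))"
Tracking depth:
  Position 0 '(': depth becomes 1
  Position 1 '(': depth becomes 2
  Position 2 '(': depth becomes 3
  Position 3 ')': depth becomes 2
  Position 4 ')': depth becomes 1
  Position 5 '(': depth becomes 2
  Position 6 ')': depth becomes 1
  Position 7 ')': depth becomes 0
  Position 8 '(': depth becomes 1
  Position 9 '(': depth becomes 2
  Position 10 ')': depth becomes 1
  Position 11 '(': depth becomes 2
  Position 12 ')': depth becomes 1
  Position 13 '(': depth becomes 2
  Position 14 ')': depth becomes 1
  Position 15 ')': depth becomes 0
  Position 16 '(': depth becomes 1
  Position 17 ')': depth becomes 0
  Position 18 '(': depth becomes 1
  Position 19 '(': depth becomes 2
  Position 20 '(': depth becomes 3
  Position 21 ')': depth becomes 2
  Position 22 ')': depth becomes 1
  Position 23 ')': depth becomes 0
Maximum depth reached: 3

3


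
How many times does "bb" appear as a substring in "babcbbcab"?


Searching for "bb" in "babcbbcab"
Scanning each position:
  Position 0: "ba" => no
  Position 1: "ab" => no
  Position 2: "bc" => no
  Position 3: "cb" => no
  Position 4: "bb" => MATCH
  Position 5: "bc" => no
  Position 6: "ca" => no
  Position 7: "ab" => no
Total occurrences: 1

1


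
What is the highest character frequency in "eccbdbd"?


Input: eccbdbd
Character counts:
  'b': 2
  'c': 2
  'd': 2
  'e': 1
Maximum frequency: 2

2


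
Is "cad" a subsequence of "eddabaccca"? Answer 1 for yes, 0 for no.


Check if "cad" is a subsequence of "eddabaccca"
Greedy scan:
  Position 0 ('e'): no match needed
  Position 1 ('d'): no match needed
  Position 2 ('d'): no match needed
  Position 3 ('a'): no match needed
  Position 4 ('b'): no match needed
  Position 5 ('a'): no match needed
  Position 6 ('c'): matches sub[0] = 'c'
  Position 7 ('c'): no match needed
  Position 8 ('c'): no match needed
  Position 9 ('a'): matches sub[1] = 'a'
Only matched 2/3 characters => not a subsequence

0


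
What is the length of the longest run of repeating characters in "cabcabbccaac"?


Input: "cabcabbccaac"
Scanning for longest run:
  Position 1 ('a'): new char, reset run to 1
  Position 2 ('b'): new char, reset run to 1
  Position 3 ('c'): new char, reset run to 1
  Position 4 ('a'): new char, reset run to 1
  Position 5 ('b'): new char, reset run to 1
  Position 6 ('b'): continues run of 'b', length=2
  Position 7 ('c'): new char, reset run to 1
  Position 8 ('c'): continues run of 'c', length=2
  Position 9 ('a'): new char, reset run to 1
  Position 10 ('a'): continues run of 'a', length=2
  Position 11 ('c'): new char, reset run to 1
Longest run: 'b' with length 2

2


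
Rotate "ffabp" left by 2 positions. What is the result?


Input: "ffabp", rotate left by 2
First 2 characters: "ff"
Remaining characters: "abp"
Concatenate remaining + first: "abp" + "ff" = "abpff"

abpff


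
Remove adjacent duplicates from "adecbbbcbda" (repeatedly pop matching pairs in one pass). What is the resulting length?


Input: adecbbbcbda
Stack-based adjacent duplicate removal:
  Read 'a': push. Stack: a
  Read 'd': push. Stack: ad
  Read 'e': push. Stack: ade
  Read 'c': push. Stack: adec
  Read 'b': push. Stack: adecb
  Read 'b': matches stack top 'b' => pop. Stack: adec
  Read 'b': push. Stack: adecb
  Read 'c': push. Stack: adecbc
  Read 'b': push. Stack: adecbcb
  Read 'd': push. Stack: adecbcbd
  Read 'a': push. Stack: adecbcbda
Final stack: "adecbcbda" (length 9)

9


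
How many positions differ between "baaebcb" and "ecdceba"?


Comparing "baaebcb" and "ecdceba" position by position:
  Position 0: 'b' vs 'e' => DIFFER
  Position 1: 'a' vs 'c' => DIFFER
  Position 2: 'a' vs 'd' => DIFFER
  Position 3: 'e' vs 'c' => DIFFER
  Position 4: 'b' vs 'e' => DIFFER
  Position 5: 'c' vs 'b' => DIFFER
  Position 6: 'b' vs 'a' => DIFFER
Positions that differ: 7

7


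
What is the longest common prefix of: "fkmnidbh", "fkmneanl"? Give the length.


Words: fkmnidbh, fkmneanl
  Position 0: all 'f' => match
  Position 1: all 'k' => match
  Position 2: all 'm' => match
  Position 3: all 'n' => match
  Position 4: ('i', 'e') => mismatch, stop
LCP = "fkmn" (length 4)

4


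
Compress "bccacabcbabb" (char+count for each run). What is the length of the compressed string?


Input: bccacabcbabb
Runs:
  'b' x 1 => "b1"
  'c' x 2 => "c2"
  'a' x 1 => "a1"
  'c' x 1 => "c1"
  'a' x 1 => "a1"
  'b' x 1 => "b1"
  'c' x 1 => "c1"
  'b' x 1 => "b1"
  'a' x 1 => "a1"
  'b' x 2 => "b2"
Compressed: "b1c2a1c1a1b1c1b1a1b2"
Compressed length: 20

20


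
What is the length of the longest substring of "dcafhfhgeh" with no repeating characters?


Input: "dcafhfhgeh"
Sliding window (track last position of each char):
  Position 0 ('d'): window [0,0] length 1 -- new best
  Position 1 ('c'): window [0,1] length 2 -- new best
  Position 2 ('a'): window [0,2] length 3 -- new best
  Position 3 ('f'): window [0,3] length 4 -- new best
  Position 4 ('h'): window [0,4] length 5 -- new best
  Position 5 ('f'): repeat (last at 3), move window start to 4
  Position 5 ('f'): window [4,5] length 2
  Position 6 ('h'): repeat (last at 4), move window start to 5
  Position 6 ('h'): window [5,6] length 2
  Position 7 ('g'): window [5,7] length 3
  Position 8 ('e'): window [5,8] length 4
  Position 9 ('h'): repeat (last at 6), move window start to 7
  Position 9 ('h'): window [7,9] length 3
Longest substring with no repeats: "dcafh" with length 5

5


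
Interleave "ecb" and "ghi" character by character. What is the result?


Interleaving "ecb" and "ghi":
  Position 0: 'e' from first, 'g' from second => "eg"
  Position 1: 'c' from first, 'h' from second => "ch"
  Position 2: 'b' from first, 'i' from second => "bi"
Result: egchbi

egchbi


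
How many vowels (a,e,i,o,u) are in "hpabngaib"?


Input: hpabngaib
Checking each character:
  'h' at position 0: consonant
  'p' at position 1: consonant
  'a' at position 2: vowel (running total: 1)
  'b' at position 3: consonant
  'n' at position 4: consonant
  'g' at position 5: consonant
  'a' at position 6: vowel (running total: 2)
  'i' at position 7: vowel (running total: 3)
  'b' at position 8: consonant
Total vowels: 3

3


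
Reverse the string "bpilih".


Input: bpilih
Reading characters right to left:
  Position 5: 'h'
  Position 4: 'i'
  Position 3: 'l'
  Position 2: 'i'
  Position 1: 'p'
  Position 0: 'b'
Reversed: hilipb

hilipb


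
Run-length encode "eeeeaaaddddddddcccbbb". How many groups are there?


Input: eeeeaaaddddddddcccbbb
Scanning for consecutive runs:
  Group 1: 'e' x 4 (positions 0-3)
  Group 2: 'a' x 3 (positions 4-6)
  Group 3: 'd' x 8 (positions 7-14)
  Group 4: 'c' x 3 (positions 15-17)
  Group 5: 'b' x 3 (positions 18-20)
Total groups: 5

5


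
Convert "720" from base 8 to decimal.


Input: "720" in base 8
Positional expansion:
  Digit '7' (value 7) x 8^2 = 448
  Digit '2' (value 2) x 8^1 = 16
  Digit '0' (value 0) x 8^0 = 0
Sum = 464

464


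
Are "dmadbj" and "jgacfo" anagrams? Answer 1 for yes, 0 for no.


Strings: "dmadbj", "jgacfo"
Sorted first:  abddjm
Sorted second: acfgjo
Differ at position 1: 'b' vs 'c' => not anagrams

0


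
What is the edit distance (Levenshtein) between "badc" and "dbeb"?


Computing edit distance: "badc" -> "dbeb"
DP table:
           d    b    e    b
      0    1    2    3    4
  b   1    1    1    2    3
  a   2    2    2    2    3
  d   3    2    3    3    3
  c   4    3    3    4    4
Edit distance = dp[4][4] = 4

4


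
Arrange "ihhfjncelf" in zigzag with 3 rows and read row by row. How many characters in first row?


Zigzag "ihhfjncelf" into 3 rows:
Placing characters:
  'i' => row 0
  'h' => row 1
  'h' => row 2
  'f' => row 1
  'j' => row 0
  'n' => row 1
  'c' => row 2
  'e' => row 1
  'l' => row 0
  'f' => row 1
Rows:
  Row 0: "ijl"
  Row 1: "hfnef"
  Row 2: "hc"
First row length: 3

3


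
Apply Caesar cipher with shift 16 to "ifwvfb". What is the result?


Caesar cipher: shift "ifwvfb" by 16
  'i' (pos 8) + 16 = pos 24 = 'y'
  'f' (pos 5) + 16 = pos 21 = 'v'
  'w' (pos 22) + 16 = pos 12 = 'm'
  'v' (pos 21) + 16 = pos 11 = 'l'
  'f' (pos 5) + 16 = pos 21 = 'v'
  'b' (pos 1) + 16 = pos 17 = 'r'
Result: yvmlvr

yvmlvr


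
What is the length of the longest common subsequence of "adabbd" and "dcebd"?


LCS of "adabbd" and "dcebd"
DP table:
           d    c    e    b    d
      0    0    0    0    0    0
  a   0    0    0    0    0    0
  d   0    1    1    1    1    1
  a   0    1    1    1    1    1
  b   0    1    1    1    2    2
  b   0    1    1    1    2    2
  d   0    1    1    1    2    3
LCS length = dp[6][5] = 3

3


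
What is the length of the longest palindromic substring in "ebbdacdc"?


Input: "ebbdacdc"
Checking substrings for palindromes:
  [5:8] "cdc" (len 3) => palindrome
  [1:3] "bb" (len 2) => palindrome
Longest palindromic substring: "cdc" with length 3

3


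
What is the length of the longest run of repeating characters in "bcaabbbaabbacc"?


Input: "bcaabbbaabbacc"
Scanning for longest run:
  Position 1 ('c'): new char, reset run to 1
  Position 2 ('a'): new char, reset run to 1
  Position 3 ('a'): continues run of 'a', length=2
  Position 4 ('b'): new char, reset run to 1
  Position 5 ('b'): continues run of 'b', length=2
  Position 6 ('b'): continues run of 'b', length=3
  Position 7 ('a'): new char, reset run to 1
  Position 8 ('a'): continues run of 'a', length=2
  Position 9 ('b'): new char, reset run to 1
  Position 10 ('b'): continues run of 'b', length=2
  Position 11 ('a'): new char, reset run to 1
  Position 12 ('c'): new char, reset run to 1
  Position 13 ('c'): continues run of 'c', length=2
Longest run: 'b' with length 3

3


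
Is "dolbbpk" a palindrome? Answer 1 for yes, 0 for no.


Input: dolbbpk
Reversed: kpbblod
  Compare pos 0 ('d') with pos 6 ('k'): MISMATCH
  Compare pos 1 ('o') with pos 5 ('p'): MISMATCH
  Compare pos 2 ('l') with pos 4 ('b'): MISMATCH
Result: not a palindrome

0


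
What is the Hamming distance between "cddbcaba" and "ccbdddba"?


Comparing "cddbcaba" and "ccbdddba" position by position:
  Position 0: 'c' vs 'c' => same
  Position 1: 'd' vs 'c' => differ
  Position 2: 'd' vs 'b' => differ
  Position 3: 'b' vs 'd' => differ
  Position 4: 'c' vs 'd' => differ
  Position 5: 'a' vs 'd' => differ
  Position 6: 'b' vs 'b' => same
  Position 7: 'a' vs 'a' => same
Total differences (Hamming distance): 5

5


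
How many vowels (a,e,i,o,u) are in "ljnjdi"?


Input: ljnjdi
Checking each character:
  'l' at position 0: consonant
  'j' at position 1: consonant
  'n' at position 2: consonant
  'j' at position 3: consonant
  'd' at position 4: consonant
  'i' at position 5: vowel (running total: 1)
Total vowels: 1

1


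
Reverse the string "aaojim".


Input: aaojim
Reading characters right to left:
  Position 5: 'm'
  Position 4: 'i'
  Position 3: 'j'
  Position 2: 'o'
  Position 1: 'a'
  Position 0: 'a'
Reversed: mijoaa

mijoaa


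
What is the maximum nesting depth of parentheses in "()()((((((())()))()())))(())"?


Input: "()()((((((())()))()())))(())"
Tracking depth:
  Position 0 '(': depth becomes 1
  Position 1 ')': depth becomes 0
  Position 2 '(': depth becomes 1
  Position 3 ')': depth becomes 0
  Position 4 '(': depth becomes 1
  Position 5 '(': depth becomes 2
  Position 6 '(': depth becomes 3
  Position 7 '(': depth becomes 4
  Position 8 '(': depth becomes 5
  Position 9 '(': depth becomes 6
  Position 10 '(': depth becomes 7
  Position 11 ')': depth becomes 6
  Position 12 ')': depth becomes 5
  Position 13 '(': depth becomes 6
  Position 14 ')': depth becomes 5
  Position 15 ')': depth becomes 4
  Position 16 ')': depth becomes 3
  Position 17 '(': depth becomes 4
  Position 18 ')': depth becomes 3
  Position 19 '(': depth becomes 4
  Position 20 ')': depth becomes 3
  Position 21 ')': depth becomes 2
  Position 22 ')': depth becomes 1
  Position 23 ')': depth becomes 0
  Position 24 '(': depth becomes 1
  Position 25 '(': depth becomes 2
  Position 26 ')': depth becomes 1
  Position 27 ')': depth becomes 0
Maximum depth reached: 7

7


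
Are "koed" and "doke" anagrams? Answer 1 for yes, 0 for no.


Strings: "koed", "doke"
Sorted first:  deko
Sorted second: deko
Sorted forms match => anagrams

1


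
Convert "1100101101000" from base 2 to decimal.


Input: "1100101101000" in base 2
Positional expansion:
  Digit '1' (value 1) x 2^12 = 4096
  Digit '1' (value 1) x 2^11 = 2048
  Digit '0' (value 0) x 2^10 = 0
  Digit '0' (value 0) x 2^9 = 0
  Digit '1' (value 1) x 2^8 = 256
  Digit '0' (value 0) x 2^7 = 0
  Digit '1' (value 1) x 2^6 = 64
  Digit '1' (value 1) x 2^5 = 32
  Digit '0' (value 0) x 2^4 = 0
  Digit '1' (value 1) x 2^3 = 8
  Digit '0' (value 0) x 2^2 = 0
  Digit '0' (value 0) x 2^1 = 0
  Digit '0' (value 0) x 2^0 = 0
Sum = 6504

6504


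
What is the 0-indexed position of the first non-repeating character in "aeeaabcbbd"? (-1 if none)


Input: aeeaabcbbd
Character frequencies:
  'a': 3
  'b': 3
  'c': 1
  'd': 1
  'e': 2
Scanning left to right for freq == 1:
  Position 0 ('a'): freq=3, skip
  Position 1 ('e'): freq=2, skip
  Position 2 ('e'): freq=2, skip
  Position 3 ('a'): freq=3, skip
  Position 4 ('a'): freq=3, skip
  Position 5 ('b'): freq=3, skip
  Position 6 ('c'): unique! => answer = 6

6


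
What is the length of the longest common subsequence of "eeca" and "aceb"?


LCS of "eeca" and "aceb"
DP table:
           a    c    e    b
      0    0    0    0    0
  e   0    0    0    1    1
  e   0    0    0    1    1
  c   0    0    1    1    1
  a   0    1    1    1    1
LCS length = dp[4][4] = 1

1


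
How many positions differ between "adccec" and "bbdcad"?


Comparing "adccec" and "bbdcad" position by position:
  Position 0: 'a' vs 'b' => DIFFER
  Position 1: 'd' vs 'b' => DIFFER
  Position 2: 'c' vs 'd' => DIFFER
  Position 3: 'c' vs 'c' => same
  Position 4: 'e' vs 'a' => DIFFER
  Position 5: 'c' vs 'd' => DIFFER
Positions that differ: 5

5


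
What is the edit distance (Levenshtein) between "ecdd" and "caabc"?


Computing edit distance: "ecdd" -> "caabc"
DP table:
           c    a    a    b    c
      0    1    2    3    4    5
  e   1    1    2    3    4    5
  c   2    1    2    3    4    4
  d   3    2    2    3    4    5
  d   4    3    3    3    4    5
Edit distance = dp[4][5] = 5

5


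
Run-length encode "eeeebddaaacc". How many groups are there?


Input: eeeebddaaacc
Scanning for consecutive runs:
  Group 1: 'e' x 4 (positions 0-3)
  Group 2: 'b' x 1 (positions 4-4)
  Group 3: 'd' x 2 (positions 5-6)
  Group 4: 'a' x 3 (positions 7-9)
  Group 5: 'c' x 2 (positions 10-11)
Total groups: 5

5


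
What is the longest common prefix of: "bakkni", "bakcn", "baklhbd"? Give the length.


Words: bakkni, bakcn, baklhbd
  Position 0: all 'b' => match
  Position 1: all 'a' => match
  Position 2: all 'k' => match
  Position 3: ('k', 'c', 'l') => mismatch, stop
LCP = "bak" (length 3)

3


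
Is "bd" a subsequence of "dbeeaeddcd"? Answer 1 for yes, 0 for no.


Check if "bd" is a subsequence of "dbeeaeddcd"
Greedy scan:
  Position 0 ('d'): no match needed
  Position 1 ('b'): matches sub[0] = 'b'
  Position 2 ('e'): no match needed
  Position 3 ('e'): no match needed
  Position 4 ('a'): no match needed
  Position 5 ('e'): no match needed
  Position 6 ('d'): matches sub[1] = 'd'
  Position 7 ('d'): no match needed
  Position 8 ('c'): no match needed
  Position 9 ('d'): no match needed
All 2 characters matched => is a subsequence

1
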